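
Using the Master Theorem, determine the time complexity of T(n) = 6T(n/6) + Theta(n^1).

Master Theorem for T(n) = 6T(n/6) + O(n^1):

a = 6, b = 6, c = 1
log_b(a) = log_6(6) = 1.0000

Case 2: c = 1 = log_6(6) = 1.0000
T(n) = O(n^1 log n) = O(n log n)

For T(n) = 6T(n/6) + O(n^1): log_6(6) = 1.0000. This is Case 2 of the Master Theorem (c = log_b(a), equal work at all levels), giving O(n log n).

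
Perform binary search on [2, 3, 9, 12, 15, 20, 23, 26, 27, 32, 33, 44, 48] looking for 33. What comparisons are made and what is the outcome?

Binary search for 33 in [2, 3, 9, 12, 15, 20, 23, 26, 27, 32, 33, 44, 48]:

lo=0, hi=12, mid=6, arr[mid]=23 -> 23 < 33, search right half
lo=7, hi=12, mid=9, arr[mid]=32 -> 32 < 33, search right half
lo=10, hi=12, mid=11, arr[mid]=44 -> 44 > 33, search left half
lo=10, hi=10, mid=10, arr[mid]=33 -> Found target at index 10!

Binary search finds 33 at index 10 after 4 comparisons. The search repeatedly halves the search space by comparing with the middle element.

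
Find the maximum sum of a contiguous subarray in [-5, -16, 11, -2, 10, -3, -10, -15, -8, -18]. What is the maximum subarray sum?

Using Kadane's algorithm on [-5, -16, 11, -2, 10, -3, -10, -15, -8, -18]:

Scanning through the array:
Position 1 (value -16): max_ending_here = -16, max_so_far = -5
Position 2 (value 11): max_ending_here = 11, max_so_far = 11
Position 3 (value -2): max_ending_here = 9, max_so_far = 11
Position 4 (value 10): max_ending_here = 19, max_so_far = 19
Position 5 (value -3): max_ending_here = 16, max_so_far = 19
Position 6 (value -10): max_ending_here = 6, max_so_far = 19
Position 7 (value -15): max_ending_here = -9, max_so_far = 19
Position 8 (value -8): max_ending_here = -8, max_so_far = 19
Position 9 (value -18): max_ending_here = -18, max_so_far = 19

Maximum subarray: [11, -2, 10]
Maximum sum: 19

The maximum subarray is [11, -2, 10] with sum 19. This subarray runs from index 2 to index 4.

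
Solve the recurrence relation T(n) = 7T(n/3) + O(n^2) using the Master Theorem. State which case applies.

Master Theorem for T(n) = 7T(n/3) + O(n^2):

a = 7, b = 3, c = 2
log_b(a) = log_3(7) = 1.7712

Case 3: c = 2 > log_3(7) = 1.7712
T(n) = O(n^2) = O(n^2)

For T(n) = 7T(n/3) + O(n^2): log_3(7) = 1.7712. This is Case 3 of the Master Theorem (c > log_b(a), work dominated by root), giving O(n^2).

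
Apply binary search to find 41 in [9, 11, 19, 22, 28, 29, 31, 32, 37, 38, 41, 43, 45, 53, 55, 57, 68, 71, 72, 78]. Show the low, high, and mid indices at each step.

Binary search for 41 in [9, 11, 19, 22, 28, 29, 31, 32, 37, 38, 41, 43, 45, 53, 55, 57, 68, 71, 72, 78]:

lo=0, hi=19, mid=9, arr[mid]=38 -> 38 < 41, search right half
lo=10, hi=19, mid=14, arr[mid]=55 -> 55 > 41, search left half
lo=10, hi=13, mid=11, arr[mid]=43 -> 43 > 41, search left half
lo=10, hi=10, mid=10, arr[mid]=41 -> Found target at index 10!

Binary search finds 41 at index 10 after 4 comparisons. The search repeatedly halves the search space by comparing with the middle element.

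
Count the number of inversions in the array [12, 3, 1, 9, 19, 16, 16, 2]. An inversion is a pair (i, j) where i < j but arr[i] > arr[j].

Finding inversions in [12, 3, 1, 9, 19, 16, 16, 2]:

(0, 1): arr[0]=12 > arr[1]=3
(0, 2): arr[0]=12 > arr[2]=1
(0, 3): arr[0]=12 > arr[3]=9
(0, 7): arr[0]=12 > arr[7]=2
(1, 2): arr[1]=3 > arr[2]=1
(1, 7): arr[1]=3 > arr[7]=2
(3, 7): arr[3]=9 > arr[7]=2
(4, 5): arr[4]=19 > arr[5]=16
(4, 6): arr[4]=19 > arr[6]=16
(4, 7): arr[4]=19 > arr[7]=2
(5, 7): arr[5]=16 > arr[7]=2
(6, 7): arr[6]=16 > arr[7]=2

Total inversions: 12

The array has 12 inversion(s): (0,1), (0,2), (0,3), (0,7), (1,2), (1,7), (3,7), (4,5), (4,6), (4,7), (5,7), (6,7). Each pair (i,j) satisfies i < j and arr[i] > arr[j].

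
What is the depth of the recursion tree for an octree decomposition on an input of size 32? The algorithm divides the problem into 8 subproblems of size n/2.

For divide and conquer with division factor 2:

Problem sizes at each level:
Level 0: 32
Level 1: 16
Level 2: 8
Level 3: 4
Level 4: 2
Level 5: 1

The root is level 0 and the size-1 base case is level 5 (the tree spans levels 0 through 5, i.e. 6 levels counting the root), so the depth is the number of divisions: log_2(32) = 5

The recursion tree depth is log_2(32) = 5. At each level, the problem size is divided by 2, so it takes 5 divisions to reduce to a base case of size 1. The algorithm makes 8 recursive calls at each level.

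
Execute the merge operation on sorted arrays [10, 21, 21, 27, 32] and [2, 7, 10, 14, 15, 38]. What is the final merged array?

Merging process:

Compare 10 vs 2: take 2 from right. Merged: [2]
Compare 10 vs 7: take 7 from right. Merged: [2, 7]
Compare 10 vs 10: take 10 from left. Merged: [2, 7, 10]
Compare 21 vs 10: take 10 from right. Merged: [2, 7, 10, 10]
Compare 21 vs 14: take 14 from right. Merged: [2, 7, 10, 10, 14]
Compare 21 vs 15: take 15 from right. Merged: [2, 7, 10, 10, 14, 15]
Compare 21 vs 38: take 21 from left. Merged: [2, 7, 10, 10, 14, 15, 21]
Compare 21 vs 38: take 21 from left. Merged: [2, 7, 10, 10, 14, 15, 21, 21]
Compare 27 vs 38: take 27 from left. Merged: [2, 7, 10, 10, 14, 15, 21, 21, 27]
Compare 32 vs 38: take 32 from left. Merged: [2, 7, 10, 10, 14, 15, 21, 21, 27, 32]
Append remaining from right: [38]. Merged: [2, 7, 10, 10, 14, 15, 21, 21, 27, 32, 38]

Final merged array: [2, 7, 10, 10, 14, 15, 21, 21, 27, 32, 38]
Total comparisons: 10

The merged array is [2, 7, 10, 10, 14, 15, 21, 21, 27, 32, 38], requiring 10 comparisons. The merge step runs in O(n) time where n is the total number of elements.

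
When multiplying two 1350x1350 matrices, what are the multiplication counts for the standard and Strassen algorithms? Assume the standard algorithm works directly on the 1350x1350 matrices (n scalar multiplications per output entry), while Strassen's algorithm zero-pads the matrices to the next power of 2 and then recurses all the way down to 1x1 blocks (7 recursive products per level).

Matrix multiplication for 1350x1350 matrices:

Strassen's algorithm requires power-of-2 dimensions. Pad 1350x1350 to 2048x2048 (next power of 2).

Standard algorithm: 1350^3 = 2460375000 multiplications
Strassen's algorithm: 7^(log2(2048)) = 7^11 = 1977326743 multiplications
Savings: 2460375000 - 1977326743 = 483048257 multiplications

Standard: 2460375000 multiplications (1350^3). Strassen: 1977326743 multiplications (7^11, after padding to 2048x2048). Strassen reduces 8 recursive multiplications to 7 at each level.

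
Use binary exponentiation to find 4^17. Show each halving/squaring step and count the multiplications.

Computing 4^17 by squaring (build up from 4^1; each line after the first costs one multiplication):

4^1 = 4
4^2 = (4^1)^2 = 4^2 = 16
4^4 = (4^2)^2 = 16^2 = 256
4^8 = (4^4)^2 = 256^2 = 65536
4^16 = (4^8)^2 = 65536^2 = 4294967296
4^17 = 4 * 4^16 = 4 * 4294967296 = 17179869184

Result: 17179869184
Multiplications needed: 5 (5 lines after 4^1)

4^17 = 17179869184. Using exponentiation by squaring, this requires 5 multiplications. The key idea: if the exponent is even, square the half-power; if odd, multiply by the base once.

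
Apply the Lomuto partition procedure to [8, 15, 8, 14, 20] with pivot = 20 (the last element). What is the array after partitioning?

Lomuto partition with pivot = 20:

Initial array: [8, 15, 8, 14, 20]

arr[0]=8 <= 20: swap with position 0, array becomes [8, 15, 8, 14, 20]
arr[1]=15 <= 20: swap with position 1, array becomes [8, 15, 8, 14, 20]
arr[2]=8 <= 20: swap with position 2, array becomes [8, 15, 8, 14, 20]
arr[3]=14 <= 20: swap with position 3, array becomes [8, 15, 8, 14, 20]

Place pivot at position 4: [8, 15, 8, 14, 20]
Pivot position: 4

After partitioning with pivot 20, the array becomes [8, 15, 8, 14, 20]. The pivot is placed at index 4. All elements to the left of the pivot are <= 20, and all elements to the right are > 20.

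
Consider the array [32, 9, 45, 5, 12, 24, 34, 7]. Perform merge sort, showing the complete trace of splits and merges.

Merge sort trace:

Split: [32, 9, 45, 5, 12, 24, 34, 7] -> [32, 9, 45, 5] and [12, 24, 34, 7]
  Split: [32, 9, 45, 5] -> [32, 9] and [45, 5]
    Split: [32, 9] -> [32] and [9]
    Merge: [32] + [9] -> [9, 32]
    Split: [45, 5] -> [45] and [5]
    Merge: [45] + [5] -> [5, 45]
  Merge: [9, 32] + [5, 45] -> [5, 9, 32, 45]
  Split: [12, 24, 34, 7] -> [12, 24] and [34, 7]
    Split: [12, 24] -> [12] and [24]
    Merge: [12] + [24] -> [12, 24]
    Split: [34, 7] -> [34] and [7]
    Merge: [34] + [7] -> [7, 34]
  Merge: [12, 24] + [7, 34] -> [7, 12, 24, 34]
Merge: [5, 9, 32, 45] + [7, 12, 24, 34] -> [5, 7, 9, 12, 24, 32, 34, 45]

Final sorted array: [5, 7, 9, 12, 24, 32, 34, 45]

The merge sort proceeds by recursively splitting the array and merging sorted halves.
After all merges, the sorted array is [5, 7, 9, 12, 24, 32, 34, 45].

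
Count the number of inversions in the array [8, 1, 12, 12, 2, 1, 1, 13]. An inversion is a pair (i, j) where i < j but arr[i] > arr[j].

Finding inversions in [8, 1, 12, 12, 2, 1, 1, 13]:

(0, 1): arr[0]=8 > arr[1]=1
(0, 4): arr[0]=8 > arr[4]=2
(0, 5): arr[0]=8 > arr[5]=1
(0, 6): arr[0]=8 > arr[6]=1
(2, 4): arr[2]=12 > arr[4]=2
(2, 5): arr[2]=12 > arr[5]=1
(2, 6): arr[2]=12 > arr[6]=1
(3, 4): arr[3]=12 > arr[4]=2
(3, 5): arr[3]=12 > arr[5]=1
(3, 6): arr[3]=12 > arr[6]=1
(4, 5): arr[4]=2 > arr[5]=1
(4, 6): arr[4]=2 > arr[6]=1

Total inversions: 12

The array has 12 inversion(s): (0,1), (0,4), (0,5), (0,6), (2,4), (2,5), (2,6), (3,4), (3,5), (3,6), (4,5), (4,6). Each pair (i,j) satisfies i < j and arr[i] > arr[j].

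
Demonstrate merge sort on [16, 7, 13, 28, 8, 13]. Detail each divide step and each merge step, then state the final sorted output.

Merge sort trace:

Split: [16, 7, 13, 28, 8, 13] -> [16, 7, 13] and [28, 8, 13]
  Split: [16, 7, 13] -> [16] and [7, 13]
    Split: [7, 13] -> [7] and [13]
    Merge: [7] + [13] -> [7, 13]
  Merge: [16] + [7, 13] -> [7, 13, 16]
  Split: [28, 8, 13] -> [28] and [8, 13]
    Split: [8, 13] -> [8] and [13]
    Merge: [8] + [13] -> [8, 13]
  Merge: [28] + [8, 13] -> [8, 13, 28]
Merge: [7, 13, 16] + [8, 13, 28] -> [7, 8, 13, 13, 16, 28]

Final sorted array: [7, 8, 13, 13, 16, 28]

The merge sort proceeds by recursively splitting the array and merging sorted halves.
After all merges, the sorted array is [7, 8, 13, 13, 16, 28].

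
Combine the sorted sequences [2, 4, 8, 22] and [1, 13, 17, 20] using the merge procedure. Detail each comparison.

Merging process:

Compare 2 vs 1: take 1 from right. Merged: [1]
Compare 2 vs 13: take 2 from left. Merged: [1, 2]
Compare 4 vs 13: take 4 from left. Merged: [1, 2, 4]
Compare 8 vs 13: take 8 from left. Merged: [1, 2, 4, 8]
Compare 22 vs 13: take 13 from right. Merged: [1, 2, 4, 8, 13]
Compare 22 vs 17: take 17 from right. Merged: [1, 2, 4, 8, 13, 17]
Compare 22 vs 20: take 20 from right. Merged: [1, 2, 4, 8, 13, 17, 20]
Append remaining from left: [22]. Merged: [1, 2, 4, 8, 13, 17, 20, 22]

Final merged array: [1, 2, 4, 8, 13, 17, 20, 22]
Total comparisons: 7

The merged array is [1, 2, 4, 8, 13, 17, 20, 22], requiring 7 comparisons. The merge step runs in O(n) time where n is the total number of elements.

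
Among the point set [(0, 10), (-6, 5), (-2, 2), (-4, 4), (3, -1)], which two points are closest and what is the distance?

Computing all pairwise distances among 5 points:

d((0, 10), (-6, 5)) = 7.8102
d((0, 10), (-2, 2)) = 8.2462
d((0, 10), (-4, 4)) = 7.2111
d((0, 10), (3, -1)) = 11.4018
d((-6, 5), (-2, 2)) = 5.0
d((-6, 5), (-4, 4)) = 2.2361 <-- minimum
d((-6, 5), (3, -1)) = 10.8167
d((-2, 2), (-4, 4)) = 2.8284
d((-2, 2), (3, -1)) = 5.831
d((-4, 4), (3, -1)) = 8.6023

Closest pair: (-6, 5) and (-4, 4) with distance 2.2361

The closest pair is (-6, 5) and (-4, 4) with Euclidean distance 2.2361. For 5 points, brute-force pairwise comparison is shown above. For large n, the divide-and-conquer algorithm (sort by x, recurse on halves, check the dividing strip) achieves O(n log n).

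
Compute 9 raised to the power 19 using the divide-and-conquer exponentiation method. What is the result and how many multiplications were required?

Computing 9^19 by squaring (build up from 9^1; each line after the first costs one multiplication):

9^1 = 9
9^2 = (9^1)^2 = 9^2 = 81
9^4 = (9^2)^2 = 81^2 = 6561
9^8 = (9^4)^2 = 6561^2 = 43046721
9^9 = 9 * 9^8 = 9 * 43046721 = 387420489
9^18 = (9^9)^2 = 387420489^2 = 150094635296999121
9^19 = 9 * 9^18 = 9 * 150094635296999121 = 1350851717672992089

Result: 1350851717672992089
Multiplications needed: 6 (6 lines after 9^1)

9^19 = 1350851717672992089. Using exponentiation by squaring, this requires 6 multiplications. The key idea: if the exponent is even, square the half-power; if odd, multiply by the base once.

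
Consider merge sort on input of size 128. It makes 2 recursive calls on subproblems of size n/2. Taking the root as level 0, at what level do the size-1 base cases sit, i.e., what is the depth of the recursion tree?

For divide and conquer with division factor 2:

Problem sizes at each level:
Level 0: 128
Level 1: 64
Level 2: 32
Level 3: 16
Level 4: 8
Level 5: 4
Level 6: 2
Level 7: 1

The root is level 0 and the size-1 base case is level 7 (the tree spans levels 0 through 7, i.e. 8 levels counting the root), so the depth is the number of divisions: log_2(128) = 7

The recursion tree depth is log_2(128) = 7. At each level, the problem size is divided by 2, so it takes 7 divisions to reduce to a base case of size 1. The algorithm makes 2 recursive calls at each level.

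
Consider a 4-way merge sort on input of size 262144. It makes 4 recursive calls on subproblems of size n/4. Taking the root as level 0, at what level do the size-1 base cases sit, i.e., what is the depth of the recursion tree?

For divide and conquer with division factor 4:

Problem sizes at each level:
Level 0: 262144
Level 1: 65536
Level 2: 16384
Level 3: 4096
Level 4: 1024
Level 5: 256
Level 6: 64
Level 7: 16
Level 8: 4
Level 9: 1

The root is level 0 and the size-1 base case is level 9 (the tree spans levels 0 through 9, i.e. 10 levels counting the root), so the depth is the number of divisions: log_4(262144) = 9

The recursion tree depth is log_4(262144) = 9. At each level, the problem size is divided by 4, so it takes 9 divisions to reduce to a base case of size 1. The algorithm makes 4 recursive calls at each level.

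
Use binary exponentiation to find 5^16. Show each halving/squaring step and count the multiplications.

Computing 5^16 by squaring (build up from 5^1; each line after the first costs one multiplication):

5^1 = 5
5^2 = (5^1)^2 = 5^2 = 25
5^4 = (5^2)^2 = 25^2 = 625
5^8 = (5^4)^2 = 625^2 = 390625
5^16 = (5^8)^2 = 390625^2 = 152587890625

Result: 152587890625
Multiplications needed: 4 (4 lines after 5^1)

5^16 = 152587890625. Using exponentiation by squaring, this requires 4 multiplications. The key idea: if the exponent is even, square the half-power; if odd, multiply by the base once.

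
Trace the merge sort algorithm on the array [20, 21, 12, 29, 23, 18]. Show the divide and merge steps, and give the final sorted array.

Merge sort trace:

Split: [20, 21, 12, 29, 23, 18] -> [20, 21, 12] and [29, 23, 18]
  Split: [20, 21, 12] -> [20] and [21, 12]
    Split: [21, 12] -> [21] and [12]
    Merge: [21] + [12] -> [12, 21]
  Merge: [20] + [12, 21] -> [12, 20, 21]
  Split: [29, 23, 18] -> [29] and [23, 18]
    Split: [23, 18] -> [23] and [18]
    Merge: [23] + [18] -> [18, 23]
  Merge: [29] + [18, 23] -> [18, 23, 29]
Merge: [12, 20, 21] + [18, 23, 29] -> [12, 18, 20, 21, 23, 29]

Final sorted array: [12, 18, 20, 21, 23, 29]

The merge sort proceeds by recursively splitting the array and merging sorted halves.
After all merges, the sorted array is [12, 18, 20, 21, 23, 29].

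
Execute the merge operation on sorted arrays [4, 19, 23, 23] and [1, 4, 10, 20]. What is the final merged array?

Merging process:

Compare 4 vs 1: take 1 from right. Merged: [1]
Compare 4 vs 4: take 4 from left. Merged: [1, 4]
Compare 19 vs 4: take 4 from right. Merged: [1, 4, 4]
Compare 19 vs 10: take 10 from right. Merged: [1, 4, 4, 10]
Compare 19 vs 20: take 19 from left. Merged: [1, 4, 4, 10, 19]
Compare 23 vs 20: take 20 from right. Merged: [1, 4, 4, 10, 19, 20]
Append remaining from left: [23, 23]. Merged: [1, 4, 4, 10, 19, 20, 23, 23]

Final merged array: [1, 4, 4, 10, 19, 20, 23, 23]
Total comparisons: 6

The merged array is [1, 4, 4, 10, 19, 20, 23, 23], requiring 6 comparisons. The merge step runs in O(n) time where n is the total number of elements.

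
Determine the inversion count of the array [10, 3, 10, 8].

Finding inversions in [10, 3, 10, 8]:

(0, 1): arr[0]=10 > arr[1]=3
(0, 3): arr[0]=10 > arr[3]=8
(2, 3): arr[2]=10 > arr[3]=8

Total inversions: 3

The array has 3 inversion(s): (0,1), (0,3), (2,3). Each pair (i,j) satisfies i < j and arr[i] > arr[j].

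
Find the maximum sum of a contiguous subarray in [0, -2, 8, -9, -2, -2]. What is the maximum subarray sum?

Using Kadane's algorithm on [0, -2, 8, -9, -2, -2]:

Scanning through the array:
Position 1 (value -2): max_ending_here = -2, max_so_far = 0
Position 2 (value 8): max_ending_here = 8, max_so_far = 8
Position 3 (value -9): max_ending_here = -1, max_so_far = 8
Position 4 (value -2): max_ending_here = -2, max_so_far = 8
Position 5 (value -2): max_ending_here = -2, max_so_far = 8

Maximum subarray: [8]
Maximum sum: 8

The maximum subarray is [8] with sum 8. This subarray runs from index 2 to index 2.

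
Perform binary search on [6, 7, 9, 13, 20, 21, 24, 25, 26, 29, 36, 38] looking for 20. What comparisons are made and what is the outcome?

Binary search for 20 in [6, 7, 9, 13, 20, 21, 24, 25, 26, 29, 36, 38]:

lo=0, hi=11, mid=5, arr[mid]=21 -> 21 > 20, search left half
lo=0, hi=4, mid=2, arr[mid]=9 -> 9 < 20, search right half
lo=3, hi=4, mid=3, arr[mid]=13 -> 13 < 20, search right half
lo=4, hi=4, mid=4, arr[mid]=20 -> Found target at index 4!

Binary search finds 20 at index 4 after 4 comparisons. The search repeatedly halves the search space by comparing with the middle element.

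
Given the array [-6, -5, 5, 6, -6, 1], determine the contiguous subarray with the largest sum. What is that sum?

Using Kadane's algorithm on [-6, -5, 5, 6, -6, 1]:

Scanning through the array:
Position 1 (value -5): max_ending_here = -5, max_so_far = -5
Position 2 (value 5): max_ending_here = 5, max_so_far = 5
Position 3 (value 6): max_ending_here = 11, max_so_far = 11
Position 4 (value -6): max_ending_here = 5, max_so_far = 11
Position 5 (value 1): max_ending_here = 6, max_so_far = 11

Maximum subarray: [5, 6]
Maximum sum: 11

The maximum subarray is [5, 6] with sum 11. This subarray runs from index 2 to index 3.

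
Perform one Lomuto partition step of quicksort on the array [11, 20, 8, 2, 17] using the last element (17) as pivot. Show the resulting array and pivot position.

Lomuto partition with pivot = 17:

Initial array: [11, 20, 8, 2, 17]

arr[0]=11 <= 17: swap with position 0, array becomes [11, 20, 8, 2, 17]
arr[1]=20 > 17: no swap
arr[2]=8 <= 17: swap with position 1, array becomes [11, 8, 20, 2, 17]
arr[3]=2 <= 17: swap with position 2, array becomes [11, 8, 2, 20, 17]

Place pivot at position 3: [11, 8, 2, 17, 20]
Pivot position: 3

After partitioning with pivot 17, the array becomes [11, 8, 2, 17, 20]. The pivot is placed at index 3. All elements to the left of the pivot are <= 17, and all elements to the right are > 17.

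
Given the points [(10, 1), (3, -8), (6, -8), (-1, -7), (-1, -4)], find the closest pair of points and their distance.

Computing all pairwise distances among 5 points:

d((10, 1), (3, -8)) = 11.4018
d((10, 1), (6, -8)) = 9.8489
d((10, 1), (-1, -7)) = 13.6015
d((10, 1), (-1, -4)) = 12.083
d((3, -8), (6, -8)) = 3.0 <-- minimum
d((3, -8), (-1, -7)) = 4.1231
d((3, -8), (-1, -4)) = 5.6569
d((6, -8), (-1, -7)) = 7.0711
d((6, -8), (-1, -4)) = 8.0623
d((-1, -7), (-1, -4)) = 3.0 <-- minimum

Minimum distance: 3.0 (tie among 2 pairs: (3, -8) and (6, -8); (-1, -7) and (-1, -4))

The minimum Euclidean distance is 3.0. There is a tie: 2 pairs achieve this minimum — (3, -8) and (6, -8); (-1, -7) and (-1, -4). Any of these is a valid closest pair. For 5 points, brute-force pairwise comparison is shown above. For large n, the divide-and-conquer algorithm (sort by x, recurse on halves, check the dividing strip) achieves O(n log n).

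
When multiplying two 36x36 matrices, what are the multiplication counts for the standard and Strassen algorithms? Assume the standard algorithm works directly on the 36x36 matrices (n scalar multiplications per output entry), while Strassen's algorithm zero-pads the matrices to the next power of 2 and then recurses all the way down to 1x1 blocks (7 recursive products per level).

Matrix multiplication for 36x36 matrices:

Strassen's algorithm requires power-of-2 dimensions. Pad 36x36 to 64x64 (next power of 2).

Standard algorithm: 36^3 = 46656 multiplications
Strassen's algorithm: 7^(log2(64)) = 7^6 = 117649 multiplications
Difference: 46656 - 117649 = -70993 (Strassen uses MORE here due to padding overhead — for small or just-over-power-of-2 n, padding can outweigh the per-level savings)

Standard: 46656 multiplications (36^3). Strassen: 117649 multiplications (7^6, after padding to 64x64). Strassen reduces 8 recursive multiplications to 7 at each level.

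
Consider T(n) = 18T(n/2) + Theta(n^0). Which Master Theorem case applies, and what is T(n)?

Master Theorem for T(n) = 18T(n/2) + O(n^0):

a = 18, b = 2, c = 0
log_b(a) = log_2(18) = 4.1699

Case 1: c = 0 < log_2(18) = 4.1699
T(n) = O(n^(log_2 18))

For T(n) = 18T(n/2) + O(n^0): log_2(18) = 4.1699. This is Case 1 of the Master Theorem (c < log_b(a), work dominated by leaves), giving O(n^(log_2 18)).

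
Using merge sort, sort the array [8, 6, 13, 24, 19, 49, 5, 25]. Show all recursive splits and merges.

Merge sort trace:

Split: [8, 6, 13, 24, 19, 49, 5, 25] -> [8, 6, 13, 24] and [19, 49, 5, 25]
  Split: [8, 6, 13, 24] -> [8, 6] and [13, 24]
    Split: [8, 6] -> [8] and [6]
    Merge: [8] + [6] -> [6, 8]
    Split: [13, 24] -> [13] and [24]
    Merge: [13] + [24] -> [13, 24]
  Merge: [6, 8] + [13, 24] -> [6, 8, 13, 24]
  Split: [19, 49, 5, 25] -> [19, 49] and [5, 25]
    Split: [19, 49] -> [19] and [49]
    Merge: [19] + [49] -> [19, 49]
    Split: [5, 25] -> [5] and [25]
    Merge: [5] + [25] -> [5, 25]
  Merge: [19, 49] + [5, 25] -> [5, 19, 25, 49]
Merge: [6, 8, 13, 24] + [5, 19, 25, 49] -> [5, 6, 8, 13, 19, 24, 25, 49]

Final sorted array: [5, 6, 8, 13, 19, 24, 25, 49]

The merge sort proceeds by recursively splitting the array and merging sorted halves.
After all merges, the sorted array is [5, 6, 8, 13, 19, 24, 25, 49].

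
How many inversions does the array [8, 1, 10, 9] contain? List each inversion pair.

Finding inversions in [8, 1, 10, 9]:

(0, 1): arr[0]=8 > arr[1]=1
(2, 3): arr[2]=10 > arr[3]=9

Total inversions: 2

The array has 2 inversion(s): (0,1), (2,3). Each pair (i,j) satisfies i < j and arr[i] > arr[j].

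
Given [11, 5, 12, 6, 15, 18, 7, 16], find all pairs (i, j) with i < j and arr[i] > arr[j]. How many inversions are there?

Finding inversions in [11, 5, 12, 6, 15, 18, 7, 16]:

(0, 1): arr[0]=11 > arr[1]=5
(0, 3): arr[0]=11 > arr[3]=6
(0, 6): arr[0]=11 > arr[6]=7
(2, 3): arr[2]=12 > arr[3]=6
(2, 6): arr[2]=12 > arr[6]=7
(4, 6): arr[4]=15 > arr[6]=7
(5, 6): arr[5]=18 > arr[6]=7
(5, 7): arr[5]=18 > arr[7]=16

Total inversions: 8

The array has 8 inversion(s): (0,1), (0,3), (0,6), (2,3), (2,6), (4,6), (5,6), (5,7). Each pair (i,j) satisfies i < j and arr[i] > arr[j].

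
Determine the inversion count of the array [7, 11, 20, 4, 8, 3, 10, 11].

Finding inversions in [7, 11, 20, 4, 8, 3, 10, 11]:

(0, 3): arr[0]=7 > arr[3]=4
(0, 5): arr[0]=7 > arr[5]=3
(1, 3): arr[1]=11 > arr[3]=4
(1, 4): arr[1]=11 > arr[4]=8
(1, 5): arr[1]=11 > arr[5]=3
(1, 6): arr[1]=11 > arr[6]=10
(2, 3): arr[2]=20 > arr[3]=4
(2, 4): arr[2]=20 > arr[4]=8
(2, 5): arr[2]=20 > arr[5]=3
(2, 6): arr[2]=20 > arr[6]=10
(2, 7): arr[2]=20 > arr[7]=11
(3, 5): arr[3]=4 > arr[5]=3
(4, 5): arr[4]=8 > arr[5]=3

Total inversions: 13

The array has 13 inversion(s): (0,3), (0,5), (1,3), (1,4), (1,5), (1,6), (2,3), (2,4), (2,5), (2,6), (2,7), (3,5), (4,5). Each pair (i,j) satisfies i < j and arr[i] > arr[j].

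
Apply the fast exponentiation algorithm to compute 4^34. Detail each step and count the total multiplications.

Computing 4^34 by squaring (build up from 4^1; each line after the first costs one multiplication):

4^1 = 4
4^2 = (4^1)^2 = 4^2 = 16
4^4 = (4^2)^2 = 16^2 = 256
4^8 = (4^4)^2 = 256^2 = 65536
4^16 = (4^8)^2 = 65536^2 = 4294967296
4^17 = 4 * 4^16 = 4 * 4294967296 = 17179869184
4^34 = (4^17)^2 = 17179869184^2 = 295147905179352825856

Result: 295147905179352825856
Multiplications needed: 6 (6 lines after 4^1)

4^34 = 295147905179352825856. Using exponentiation by squaring, this requires 6 multiplications. The key idea: if the exponent is even, square the half-power; if odd, multiply by the base once.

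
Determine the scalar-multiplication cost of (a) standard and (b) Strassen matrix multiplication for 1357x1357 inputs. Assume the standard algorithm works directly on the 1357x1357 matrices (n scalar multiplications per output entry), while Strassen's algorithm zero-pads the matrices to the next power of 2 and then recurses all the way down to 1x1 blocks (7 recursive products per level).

Matrix multiplication for 1357x1357 matrices:

Strassen's algorithm requires power-of-2 dimensions. Pad 1357x1357 to 2048x2048 (next power of 2).

Standard algorithm: 1357^3 = 2498846293 multiplications
Strassen's algorithm: 7^(log2(2048)) = 7^11 = 1977326743 multiplications
Savings: 2498846293 - 1977326743 = 521519550 multiplications

Standard: 2498846293 multiplications (1357^3). Strassen: 1977326743 multiplications (7^11, after padding to 2048x2048). Strassen reduces 8 recursive multiplications to 7 at each level.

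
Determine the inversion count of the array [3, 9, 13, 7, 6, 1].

Finding inversions in [3, 9, 13, 7, 6, 1]:

(0, 5): arr[0]=3 > arr[5]=1
(1, 3): arr[1]=9 > arr[3]=7
(1, 4): arr[1]=9 > arr[4]=6
(1, 5): arr[1]=9 > arr[5]=1
(2, 3): arr[2]=13 > arr[3]=7
(2, 4): arr[2]=13 > arr[4]=6
(2, 5): arr[2]=13 > arr[5]=1
(3, 4): arr[3]=7 > arr[4]=6
(3, 5): arr[3]=7 > arr[5]=1
(4, 5): arr[4]=6 > arr[5]=1

Total inversions: 10

The array has 10 inversion(s): (0,5), (1,3), (1,4), (1,5), (2,3), (2,4), (2,5), (3,4), (3,5), (4,5). Each pair (i,j) satisfies i < j and arr[i] > arr[j].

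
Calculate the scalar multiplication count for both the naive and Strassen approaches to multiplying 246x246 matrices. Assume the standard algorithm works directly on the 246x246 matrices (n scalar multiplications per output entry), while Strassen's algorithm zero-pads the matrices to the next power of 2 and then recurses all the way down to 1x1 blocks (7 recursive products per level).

Matrix multiplication for 246x246 matrices:

Strassen's algorithm requires power-of-2 dimensions. Pad 246x246 to 256x256 (next power of 2).

Standard algorithm: 246^3 = 14886936 multiplications
Strassen's algorithm: 7^(log2(256)) = 7^8 = 5764801 multiplications
Savings: 14886936 - 5764801 = 9122135 multiplications

Standard: 14886936 multiplications (246^3). Strassen: 5764801 multiplications (7^8, after padding to 256x256). Strassen reduces 8 recursive multiplications to 7 at each level.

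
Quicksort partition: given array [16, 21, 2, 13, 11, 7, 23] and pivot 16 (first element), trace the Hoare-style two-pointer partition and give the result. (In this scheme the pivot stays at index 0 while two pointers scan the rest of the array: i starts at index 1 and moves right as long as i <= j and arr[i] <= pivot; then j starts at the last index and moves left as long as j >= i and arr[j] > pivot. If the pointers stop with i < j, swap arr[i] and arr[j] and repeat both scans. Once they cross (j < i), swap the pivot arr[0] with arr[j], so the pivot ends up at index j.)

Hoare-style two-pointer partition with pivot = 16:

Initial array: [16, 21, 2, 13, 11, 7, 23]

Pointers start at i = 1, j = 6.
i stops at index 1 (arr[1]=21 > 16), j stops at index 5 (arr[5]=7 <= 16): swap arr[1] and arr[5], array becomes [16, 7, 2, 13, 11, 21, 23]
i ends at 5, j ends at 4: the pointers have crossed (j < i), so scanning stops.

Swap pivot arr[0] with arr[4] to place pivot at position 4: [11, 7, 2, 13, 16, 21, 23]
Pivot position: 4

After partitioning with pivot 16, the array becomes [11, 7, 2, 13, 16, 21, 23]. The pivot is placed at index 4. All elements to the left of the pivot are <= 16, and all elements to the right are > 16.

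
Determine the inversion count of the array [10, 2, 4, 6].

Finding inversions in [10, 2, 4, 6]:

(0, 1): arr[0]=10 > arr[1]=2
(0, 2): arr[0]=10 > arr[2]=4
(0, 3): arr[0]=10 > arr[3]=6

Total inversions: 3

The array has 3 inversion(s): (0,1), (0,2), (0,3). Each pair (i,j) satisfies i < j and arr[i] > arr[j].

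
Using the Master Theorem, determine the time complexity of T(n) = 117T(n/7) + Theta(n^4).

Master Theorem for T(n) = 117T(n/7) + O(n^4):

a = 117, b = 7, c = 4
log_b(a) = log_7(117) = 2.4473

Case 3: c = 4 > log_7(117) = 2.4473
T(n) = O(n^4) = O(n^4)

For T(n) = 117T(n/7) + O(n^4): log_7(117) = 2.4473. This is Case 3 of the Master Theorem (c > log_b(a), work dominated by root), giving O(n^4).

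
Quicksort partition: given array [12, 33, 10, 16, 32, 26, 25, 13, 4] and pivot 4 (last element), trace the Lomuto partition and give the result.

Lomuto partition with pivot = 4:

Initial array: [12, 33, 10, 16, 32, 26, 25, 13, 4]

arr[0]=12 > 4: no swap
arr[1]=33 > 4: no swap
arr[2]=10 > 4: no swap
arr[3]=16 > 4: no swap
arr[4]=32 > 4: no swap
arr[5]=26 > 4: no swap
arr[6]=25 > 4: no swap
arr[7]=13 > 4: no swap

Place pivot at position 0: [4, 33, 10, 16, 32, 26, 25, 13, 12]
Pivot position: 0

After partitioning with pivot 4, the array becomes [4, 33, 10, 16, 32, 26, 25, 13, 12]. The pivot is placed at index 0. All elements to the left of the pivot are <= 4, and all elements to the right are > 4.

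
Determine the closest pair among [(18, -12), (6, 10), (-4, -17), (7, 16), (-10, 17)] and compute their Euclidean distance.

Computing all pairwise distances among 5 points:

d((18, -12), (6, 10)) = 25.0599
d((18, -12), (-4, -17)) = 22.561
d((18, -12), (7, 16)) = 30.0832
d((18, -12), (-10, 17)) = 40.3113
d((6, 10), (-4, -17)) = 28.7924
d((6, 10), (7, 16)) = 6.0828 <-- minimum
d((6, 10), (-10, 17)) = 17.4642
d((-4, -17), (7, 16)) = 34.7851
d((-4, -17), (-10, 17)) = 34.5254
d((7, 16), (-10, 17)) = 17.0294

Closest pair: (6, 10) and (7, 16) with distance 6.0828

The closest pair is (6, 10) and (7, 16) with Euclidean distance 6.0828. For 5 points, brute-force pairwise comparison is shown above. For large n, the divide-and-conquer algorithm (sort by x, recurse on halves, check the dividing strip) achieves O(n log n).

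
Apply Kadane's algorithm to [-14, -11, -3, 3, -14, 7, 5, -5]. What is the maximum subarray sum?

Using Kadane's algorithm on [-14, -11, -3, 3, -14, 7, 5, -5]:

Scanning through the array:
Position 1 (value -11): max_ending_here = -11, max_so_far = -11
Position 2 (value -3): max_ending_here = -3, max_so_far = -3
Position 3 (value 3): max_ending_here = 3, max_so_far = 3
Position 4 (value -14): max_ending_here = -11, max_so_far = 3
Position 5 (value 7): max_ending_here = 7, max_so_far = 7
Position 6 (value 5): max_ending_here = 12, max_so_far = 12
Position 7 (value -5): max_ending_here = 7, max_so_far = 12

Maximum subarray: [7, 5]
Maximum sum: 12

The maximum subarray is [7, 5] with sum 12. This subarray runs from index 5 to index 6.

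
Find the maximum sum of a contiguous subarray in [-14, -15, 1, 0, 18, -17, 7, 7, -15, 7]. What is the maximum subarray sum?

Using Kadane's algorithm on [-14, -15, 1, 0, 18, -17, 7, 7, -15, 7]:

Scanning through the array:
Position 1 (value -15): max_ending_here = -15, max_so_far = -14
Position 2 (value 1): max_ending_here = 1, max_so_far = 1
Position 3 (value 0): max_ending_here = 1, max_so_far = 1
Position 4 (value 18): max_ending_here = 19, max_so_far = 19
Position 5 (value -17): max_ending_here = 2, max_so_far = 19
Position 6 (value 7): max_ending_here = 9, max_so_far = 19
Position 7 (value 7): max_ending_here = 16, max_so_far = 19
Position 8 (value -15): max_ending_here = 1, max_so_far = 19
Position 9 (value 7): max_ending_here = 8, max_so_far = 19

Maximum subarray: [1, 0, 18]
Maximum sum: 19

The maximum subarray is [1, 0, 18] with sum 19. This subarray runs from index 2 to index 4.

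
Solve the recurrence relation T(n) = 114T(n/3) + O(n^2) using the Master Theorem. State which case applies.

Master Theorem for T(n) = 114T(n/3) + O(n^2):

a = 114, b = 3, c = 2
log_b(a) = log_3(114) = 4.3111

Case 1: c = 2 < log_3(114) = 4.3111
T(n) = O(n^(log_3 114))

For T(n) = 114T(n/3) + O(n^2): log_3(114) = 4.3111. This is Case 1 of the Master Theorem (c < log_b(a), work dominated by leaves), giving O(n^(log_3 114)).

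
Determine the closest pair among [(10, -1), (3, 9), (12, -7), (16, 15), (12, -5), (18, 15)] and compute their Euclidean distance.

Computing all pairwise distances among 6 points:

d((10, -1), (3, 9)) = 12.2066
d((10, -1), (12, -7)) = 6.3246
d((10, -1), (16, 15)) = 17.088
d((10, -1), (12, -5)) = 4.4721
d((10, -1), (18, 15)) = 17.8885
d((3, 9), (12, -7)) = 18.3576
d((3, 9), (16, 15)) = 14.3178
d((3, 9), (12, -5)) = 16.6433
d((3, 9), (18, 15)) = 16.1555
d((12, -7), (16, 15)) = 22.3607
d((12, -7), (12, -5)) = 2.0 <-- minimum
d((12, -7), (18, 15)) = 22.8035
d((16, 15), (12, -5)) = 20.3961
d((16, 15), (18, 15)) = 2.0 <-- minimum
d((12, -5), (18, 15)) = 20.8806

Minimum distance: 2.0 (tie among 2 pairs: (12, -7) and (12, -5); (16, 15) and (18, 15))

The minimum Euclidean distance is 2.0. There is a tie: 2 pairs achieve this minimum — (12, -7) and (12, -5); (16, 15) and (18, 15). Any of these is a valid closest pair. For 6 points, brute-force pairwise comparison is shown above. For large n, the divide-and-conquer algorithm (sort by x, recurse on halves, check the dividing strip) achieves O(n log n).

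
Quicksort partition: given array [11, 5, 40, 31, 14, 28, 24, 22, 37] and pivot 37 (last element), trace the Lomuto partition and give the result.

Lomuto partition with pivot = 37:

Initial array: [11, 5, 40, 31, 14, 28, 24, 22, 37]

arr[0]=11 <= 37: swap with position 0, array becomes [11, 5, 40, 31, 14, 28, 24, 22, 37]
arr[1]=5 <= 37: swap with position 1, array becomes [11, 5, 40, 31, 14, 28, 24, 22, 37]
arr[2]=40 > 37: no swap
arr[3]=31 <= 37: swap with position 2, array becomes [11, 5, 31, 40, 14, 28, 24, 22, 37]
arr[4]=14 <= 37: swap with position 3, array becomes [11, 5, 31, 14, 40, 28, 24, 22, 37]
arr[5]=28 <= 37: swap with position 4, array becomes [11, 5, 31, 14, 28, 40, 24, 22, 37]
arr[6]=24 <= 37: swap with position 5, array becomes [11, 5, 31, 14, 28, 24, 40, 22, 37]
arr[7]=22 <= 37: swap with position 6, array becomes [11, 5, 31, 14, 28, 24, 22, 40, 37]

Place pivot at position 7: [11, 5, 31, 14, 28, 24, 22, 37, 40]
Pivot position: 7

After partitioning with pivot 37, the array becomes [11, 5, 31, 14, 28, 24, 22, 37, 40]. The pivot is placed at index 7. All elements to the left of the pivot are <= 37, and all elements to the right are > 37.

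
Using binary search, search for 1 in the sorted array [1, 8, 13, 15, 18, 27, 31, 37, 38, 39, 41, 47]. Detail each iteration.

Binary search for 1 in [1, 8, 13, 15, 18, 27, 31, 37, 38, 39, 41, 47]:

lo=0, hi=11, mid=5, arr[mid]=27 -> 27 > 1, search left half
lo=0, hi=4, mid=2, arr[mid]=13 -> 13 > 1, search left half
lo=0, hi=1, mid=0, arr[mid]=1 -> Found target at index 0!

Binary search finds 1 at index 0 after 3 comparisons. The search repeatedly halves the search space by comparing with the middle element.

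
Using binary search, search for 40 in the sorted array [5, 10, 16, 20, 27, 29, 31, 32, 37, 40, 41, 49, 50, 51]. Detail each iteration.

Binary search for 40 in [5, 10, 16, 20, 27, 29, 31, 32, 37, 40, 41, 49, 50, 51]:

lo=0, hi=13, mid=6, arr[mid]=31 -> 31 < 40, search right half
lo=7, hi=13, mid=10, arr[mid]=41 -> 41 > 40, search left half
lo=7, hi=9, mid=8, arr[mid]=37 -> 37 < 40, search right half
lo=9, hi=9, mid=9, arr[mid]=40 -> Found target at index 9!

Binary search finds 40 at index 9 after 4 comparisons. The search repeatedly halves the search space by comparing with the middle element.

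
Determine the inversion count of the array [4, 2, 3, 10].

Finding inversions in [4, 2, 3, 10]:

(0, 1): arr[0]=4 > arr[1]=2
(0, 2): arr[0]=4 > arr[2]=3

Total inversions: 2

The array has 2 inversion(s): (0,1), (0,2). Each pair (i,j) satisfies i < j and arr[i] > arr[j].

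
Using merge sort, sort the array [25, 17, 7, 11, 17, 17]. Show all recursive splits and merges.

Merge sort trace:

Split: [25, 17, 7, 11, 17, 17] -> [25, 17, 7] and [11, 17, 17]
  Split: [25, 17, 7] -> [25] and [17, 7]
    Split: [17, 7] -> [17] and [7]
    Merge: [17] + [7] -> [7, 17]
  Merge: [25] + [7, 17] -> [7, 17, 25]
  Split: [11, 17, 17] -> [11] and [17, 17]
    Split: [17, 17] -> [17] and [17]
    Merge: [17] + [17] -> [17, 17]
  Merge: [11] + [17, 17] -> [11, 17, 17]
Merge: [7, 17, 25] + [11, 17, 17] -> [7, 11, 17, 17, 17, 25]

Final sorted array: [7, 11, 17, 17, 17, 25]

The merge sort proceeds by recursively splitting the array and merging sorted halves.
After all merges, the sorted array is [7, 11, 17, 17, 17, 25].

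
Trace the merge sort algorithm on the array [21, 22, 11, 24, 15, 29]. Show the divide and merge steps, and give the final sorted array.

Merge sort trace:

Split: [21, 22, 11, 24, 15, 29] -> [21, 22, 11] and [24, 15, 29]
  Split: [21, 22, 11] -> [21] and [22, 11]
    Split: [22, 11] -> [22] and [11]
    Merge: [22] + [11] -> [11, 22]
  Merge: [21] + [11, 22] -> [11, 21, 22]
  Split: [24, 15, 29] -> [24] and [15, 29]
    Split: [15, 29] -> [15] and [29]
    Merge: [15] + [29] -> [15, 29]
  Merge: [24] + [15, 29] -> [15, 24, 29]
Merge: [11, 21, 22] + [15, 24, 29] -> [11, 15, 21, 22, 24, 29]

Final sorted array: [11, 15, 21, 22, 24, 29]

The merge sort proceeds by recursively splitting the array and merging sorted halves.
After all merges, the sorted array is [11, 15, 21, 22, 24, 29].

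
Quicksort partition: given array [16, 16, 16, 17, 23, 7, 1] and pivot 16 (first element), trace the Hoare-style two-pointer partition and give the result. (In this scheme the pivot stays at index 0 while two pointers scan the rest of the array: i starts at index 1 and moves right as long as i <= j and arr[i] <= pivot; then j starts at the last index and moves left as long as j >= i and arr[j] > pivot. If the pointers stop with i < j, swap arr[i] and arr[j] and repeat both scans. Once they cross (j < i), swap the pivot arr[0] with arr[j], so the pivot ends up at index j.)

Hoare-style two-pointer partition with pivot = 16:

Initial array: [16, 16, 16, 17, 23, 7, 1]

Pointers start at i = 1, j = 6.
i stops at index 3 (arr[3]=17 > 16), j stops at index 6 (arr[6]=1 <= 16): swap arr[3] and arr[6], array becomes [16, 16, 16, 1, 23, 7, 17]
i stops at index 4 (arr[4]=23 > 16), j stops at index 5 (arr[5]=7 <= 16): swap arr[4] and arr[5], array becomes [16, 16, 16, 1, 7, 23, 17]
i ends at 5, j ends at 4: the pointers have crossed (j < i), so scanning stops.

Swap pivot arr[0] with arr[4] to place pivot at position 4: [7, 16, 16, 1, 16, 23, 17]
Pivot position: 4

After partitioning with pivot 16, the array becomes [7, 16, 16, 1, 16, 23, 17]. The pivot is placed at index 4. All elements to the left of the pivot are <= 16, and all elements to the right are > 16.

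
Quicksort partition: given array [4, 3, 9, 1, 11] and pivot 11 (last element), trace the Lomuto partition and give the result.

Lomuto partition with pivot = 11:

Initial array: [4, 3, 9, 1, 11]

arr[0]=4 <= 11: swap with position 0, array becomes [4, 3, 9, 1, 11]
arr[1]=3 <= 11: swap with position 1, array becomes [4, 3, 9, 1, 11]
arr[2]=9 <= 11: swap with position 2, array becomes [4, 3, 9, 1, 11]
arr[3]=1 <= 11: swap with position 3, array becomes [4, 3, 9, 1, 11]

Place pivot at position 4: [4, 3, 9, 1, 11]
Pivot position: 4

After partitioning with pivot 11, the array becomes [4, 3, 9, 1, 11]. The pivot is placed at index 4. All elements to the left of the pivot are <= 11, and all elements to the right are > 11.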